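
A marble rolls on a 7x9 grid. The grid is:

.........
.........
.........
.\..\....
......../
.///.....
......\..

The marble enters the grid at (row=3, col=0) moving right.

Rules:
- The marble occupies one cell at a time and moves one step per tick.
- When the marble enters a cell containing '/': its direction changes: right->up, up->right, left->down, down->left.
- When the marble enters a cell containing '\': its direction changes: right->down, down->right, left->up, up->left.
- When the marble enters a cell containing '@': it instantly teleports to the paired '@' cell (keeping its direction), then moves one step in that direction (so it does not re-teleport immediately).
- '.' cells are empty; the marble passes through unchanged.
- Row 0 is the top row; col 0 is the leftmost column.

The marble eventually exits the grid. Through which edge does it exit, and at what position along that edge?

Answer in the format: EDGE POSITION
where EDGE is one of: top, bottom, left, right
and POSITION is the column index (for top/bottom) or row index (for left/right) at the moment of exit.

Answer: left 5

Derivation:
Step 1: enter (3,0), '.' pass, move right to (3,1)
Step 2: enter (3,1), '\' deflects right->down, move down to (4,1)
Step 3: enter (4,1), '.' pass, move down to (5,1)
Step 4: enter (5,1), '/' deflects down->left, move left to (5,0)
Step 5: enter (5,0), '.' pass, move left to (5,-1)
Step 6: at (5,-1) — EXIT via left edge, pos 5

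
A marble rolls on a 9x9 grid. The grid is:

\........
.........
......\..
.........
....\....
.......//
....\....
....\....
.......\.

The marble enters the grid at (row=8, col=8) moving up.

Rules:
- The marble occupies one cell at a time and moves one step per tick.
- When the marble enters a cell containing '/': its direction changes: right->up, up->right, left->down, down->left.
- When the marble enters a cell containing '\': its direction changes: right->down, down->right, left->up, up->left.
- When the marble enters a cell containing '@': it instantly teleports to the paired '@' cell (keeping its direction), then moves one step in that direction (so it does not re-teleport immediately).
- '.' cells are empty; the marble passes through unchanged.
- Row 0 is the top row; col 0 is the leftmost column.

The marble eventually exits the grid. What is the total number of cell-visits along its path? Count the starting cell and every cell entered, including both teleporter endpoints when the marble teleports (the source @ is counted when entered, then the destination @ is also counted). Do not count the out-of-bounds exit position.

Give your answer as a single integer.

Step 1: enter (8,8), '.' pass, move up to (7,8)
Step 2: enter (7,8), '.' pass, move up to (6,8)
Step 3: enter (6,8), '.' pass, move up to (5,8)
Step 4: enter (5,8), '/' deflects up->right, move right to (5,9)
Step 5: at (5,9) — EXIT via right edge, pos 5
Path length (cell visits): 4

Answer: 4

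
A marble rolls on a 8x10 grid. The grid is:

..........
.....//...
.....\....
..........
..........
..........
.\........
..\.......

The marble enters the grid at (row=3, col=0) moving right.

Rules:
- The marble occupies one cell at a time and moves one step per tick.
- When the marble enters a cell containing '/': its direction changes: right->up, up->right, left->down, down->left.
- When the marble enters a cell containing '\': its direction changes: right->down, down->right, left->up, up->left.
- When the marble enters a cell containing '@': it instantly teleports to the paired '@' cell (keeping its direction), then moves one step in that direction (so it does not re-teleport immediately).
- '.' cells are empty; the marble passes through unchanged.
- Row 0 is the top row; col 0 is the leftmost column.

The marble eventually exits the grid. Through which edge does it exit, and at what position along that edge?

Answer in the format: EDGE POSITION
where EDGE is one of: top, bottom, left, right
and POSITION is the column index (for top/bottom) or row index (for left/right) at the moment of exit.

Step 1: enter (3,0), '.' pass, move right to (3,1)
Step 2: enter (3,1), '.' pass, move right to (3,2)
Step 3: enter (3,2), '.' pass, move right to (3,3)
Step 4: enter (3,3), '.' pass, move right to (3,4)
Step 5: enter (3,4), '.' pass, move right to (3,5)
Step 6: enter (3,5), '.' pass, move right to (3,6)
Step 7: enter (3,6), '.' pass, move right to (3,7)
Step 8: enter (3,7), '.' pass, move right to (3,8)
Step 9: enter (3,8), '.' pass, move right to (3,9)
Step 10: enter (3,9), '.' pass, move right to (3,10)
Step 11: at (3,10) — EXIT via right edge, pos 3

Answer: right 3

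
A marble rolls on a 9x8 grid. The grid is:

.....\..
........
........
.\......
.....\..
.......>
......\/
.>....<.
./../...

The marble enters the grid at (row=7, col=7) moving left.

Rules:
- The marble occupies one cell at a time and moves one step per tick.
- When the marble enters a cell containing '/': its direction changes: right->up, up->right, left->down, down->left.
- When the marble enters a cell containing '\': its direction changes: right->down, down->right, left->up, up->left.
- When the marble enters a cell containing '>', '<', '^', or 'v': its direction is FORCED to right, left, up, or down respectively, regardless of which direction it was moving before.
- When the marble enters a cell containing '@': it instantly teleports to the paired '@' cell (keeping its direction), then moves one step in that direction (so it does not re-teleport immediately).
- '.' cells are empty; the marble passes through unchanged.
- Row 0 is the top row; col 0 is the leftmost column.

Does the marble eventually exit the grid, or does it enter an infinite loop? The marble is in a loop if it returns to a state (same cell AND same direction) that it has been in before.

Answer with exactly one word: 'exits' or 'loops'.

Step 1: enter (7,7), '.' pass, move left to (7,6)
Step 2: enter (7,6), '<' forces left->left, move left to (7,5)
Step 3: enter (7,5), '.' pass, move left to (7,4)
Step 4: enter (7,4), '.' pass, move left to (7,3)
Step 5: enter (7,3), '.' pass, move left to (7,2)
Step 6: enter (7,2), '.' pass, move left to (7,1)
Step 7: enter (7,1), '>' forces left->right, move right to (7,2)
Step 8: enter (7,2), '.' pass, move right to (7,3)
Step 9: enter (7,3), '.' pass, move right to (7,4)
Step 10: enter (7,4), '.' pass, move right to (7,5)
Step 11: enter (7,5), '.' pass, move right to (7,6)
Step 12: enter (7,6), '<' forces right->left, move left to (7,5)
Step 13: at (7,5) dir=left — LOOP DETECTED (seen before)

Answer: loops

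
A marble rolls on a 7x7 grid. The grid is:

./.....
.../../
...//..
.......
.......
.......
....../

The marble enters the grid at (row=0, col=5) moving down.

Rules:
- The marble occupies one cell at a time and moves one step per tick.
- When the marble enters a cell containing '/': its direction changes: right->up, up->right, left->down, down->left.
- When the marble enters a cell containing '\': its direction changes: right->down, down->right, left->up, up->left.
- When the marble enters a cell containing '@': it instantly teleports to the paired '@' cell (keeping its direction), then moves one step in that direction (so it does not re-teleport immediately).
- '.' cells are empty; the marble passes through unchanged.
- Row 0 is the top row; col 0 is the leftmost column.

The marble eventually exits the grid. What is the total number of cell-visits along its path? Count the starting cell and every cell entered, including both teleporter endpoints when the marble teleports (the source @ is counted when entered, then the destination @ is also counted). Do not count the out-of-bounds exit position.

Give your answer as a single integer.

Answer: 7

Derivation:
Step 1: enter (0,5), '.' pass, move down to (1,5)
Step 2: enter (1,5), '.' pass, move down to (2,5)
Step 3: enter (2,5), '.' pass, move down to (3,5)
Step 4: enter (3,5), '.' pass, move down to (4,5)
Step 5: enter (4,5), '.' pass, move down to (5,5)
Step 6: enter (5,5), '.' pass, move down to (6,5)
Step 7: enter (6,5), '.' pass, move down to (7,5)
Step 8: at (7,5) — EXIT via bottom edge, pos 5
Path length (cell visits): 7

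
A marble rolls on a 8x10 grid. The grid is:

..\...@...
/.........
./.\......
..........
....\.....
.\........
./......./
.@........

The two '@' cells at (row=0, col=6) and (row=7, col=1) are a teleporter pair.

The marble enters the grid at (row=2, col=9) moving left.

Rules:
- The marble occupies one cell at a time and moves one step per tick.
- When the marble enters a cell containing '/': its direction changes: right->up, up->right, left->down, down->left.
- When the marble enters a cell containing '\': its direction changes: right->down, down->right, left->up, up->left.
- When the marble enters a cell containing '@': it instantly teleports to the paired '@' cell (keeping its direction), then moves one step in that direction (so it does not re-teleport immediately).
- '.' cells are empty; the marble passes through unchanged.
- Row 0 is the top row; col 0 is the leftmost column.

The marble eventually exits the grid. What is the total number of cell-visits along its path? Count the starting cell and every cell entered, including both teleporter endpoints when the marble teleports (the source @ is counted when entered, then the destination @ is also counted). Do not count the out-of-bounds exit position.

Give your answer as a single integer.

Answer: 9

Derivation:
Step 1: enter (2,9), '.' pass, move left to (2,8)
Step 2: enter (2,8), '.' pass, move left to (2,7)
Step 3: enter (2,7), '.' pass, move left to (2,6)
Step 4: enter (2,6), '.' pass, move left to (2,5)
Step 5: enter (2,5), '.' pass, move left to (2,4)
Step 6: enter (2,4), '.' pass, move left to (2,3)
Step 7: enter (2,3), '\' deflects left->up, move up to (1,3)
Step 8: enter (1,3), '.' pass, move up to (0,3)
Step 9: enter (0,3), '.' pass, move up to (-1,3)
Step 10: at (-1,3) — EXIT via top edge, pos 3
Path length (cell visits): 9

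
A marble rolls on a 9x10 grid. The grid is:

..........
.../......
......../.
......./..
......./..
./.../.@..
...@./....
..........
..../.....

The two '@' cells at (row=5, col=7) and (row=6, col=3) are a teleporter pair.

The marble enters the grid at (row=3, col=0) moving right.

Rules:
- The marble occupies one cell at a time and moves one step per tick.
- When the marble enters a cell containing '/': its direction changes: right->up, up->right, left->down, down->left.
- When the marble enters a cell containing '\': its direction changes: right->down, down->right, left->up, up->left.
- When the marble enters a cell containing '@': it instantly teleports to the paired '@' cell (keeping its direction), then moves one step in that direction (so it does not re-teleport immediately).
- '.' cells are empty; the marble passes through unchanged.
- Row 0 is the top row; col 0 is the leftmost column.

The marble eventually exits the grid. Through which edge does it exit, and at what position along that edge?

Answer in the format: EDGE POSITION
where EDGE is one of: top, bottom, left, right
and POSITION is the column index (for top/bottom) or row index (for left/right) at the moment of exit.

Answer: top 7

Derivation:
Step 1: enter (3,0), '.' pass, move right to (3,1)
Step 2: enter (3,1), '.' pass, move right to (3,2)
Step 3: enter (3,2), '.' pass, move right to (3,3)
Step 4: enter (3,3), '.' pass, move right to (3,4)
Step 5: enter (3,4), '.' pass, move right to (3,5)
Step 6: enter (3,5), '.' pass, move right to (3,6)
Step 7: enter (3,6), '.' pass, move right to (3,7)
Step 8: enter (3,7), '/' deflects right->up, move up to (2,7)
Step 9: enter (2,7), '.' pass, move up to (1,7)
Step 10: enter (1,7), '.' pass, move up to (0,7)
Step 11: enter (0,7), '.' pass, move up to (-1,7)
Step 12: at (-1,7) — EXIT via top edge, pos 7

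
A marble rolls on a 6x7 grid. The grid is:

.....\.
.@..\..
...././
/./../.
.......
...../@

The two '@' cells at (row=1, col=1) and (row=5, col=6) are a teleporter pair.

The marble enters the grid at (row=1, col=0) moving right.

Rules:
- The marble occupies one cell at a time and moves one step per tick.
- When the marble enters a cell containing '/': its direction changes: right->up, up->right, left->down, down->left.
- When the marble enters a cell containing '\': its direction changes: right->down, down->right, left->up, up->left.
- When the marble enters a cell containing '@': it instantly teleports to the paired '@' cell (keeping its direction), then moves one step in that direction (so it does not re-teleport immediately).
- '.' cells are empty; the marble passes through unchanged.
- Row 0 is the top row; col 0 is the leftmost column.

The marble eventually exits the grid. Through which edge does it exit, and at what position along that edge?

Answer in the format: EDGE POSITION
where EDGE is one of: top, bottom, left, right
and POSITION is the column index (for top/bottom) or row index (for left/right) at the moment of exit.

Step 1: enter (1,0), '.' pass, move right to (1,1)
Step 2: enter (1,1), '@' teleport (1,1)->(5,6), also enter (5,6), move right to (5,7)
Step 3: at (5,7) — EXIT via right edge, pos 5

Answer: right 5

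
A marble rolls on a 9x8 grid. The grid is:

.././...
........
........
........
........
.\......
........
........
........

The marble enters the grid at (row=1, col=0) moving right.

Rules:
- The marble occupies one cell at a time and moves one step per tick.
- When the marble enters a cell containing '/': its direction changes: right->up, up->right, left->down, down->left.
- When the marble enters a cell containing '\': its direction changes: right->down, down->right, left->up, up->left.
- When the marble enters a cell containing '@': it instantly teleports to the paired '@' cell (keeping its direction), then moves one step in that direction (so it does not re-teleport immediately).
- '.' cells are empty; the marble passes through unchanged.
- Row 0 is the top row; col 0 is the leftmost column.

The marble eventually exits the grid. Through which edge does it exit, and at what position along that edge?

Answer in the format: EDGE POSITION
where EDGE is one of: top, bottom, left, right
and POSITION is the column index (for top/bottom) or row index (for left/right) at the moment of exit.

Answer: right 1

Derivation:
Step 1: enter (1,0), '.' pass, move right to (1,1)
Step 2: enter (1,1), '.' pass, move right to (1,2)
Step 3: enter (1,2), '.' pass, move right to (1,3)
Step 4: enter (1,3), '.' pass, move right to (1,4)
Step 5: enter (1,4), '.' pass, move right to (1,5)
Step 6: enter (1,5), '.' pass, move right to (1,6)
Step 7: enter (1,6), '.' pass, move right to (1,7)
Step 8: enter (1,7), '.' pass, move right to (1,8)
Step 9: at (1,8) — EXIT via right edge, pos 1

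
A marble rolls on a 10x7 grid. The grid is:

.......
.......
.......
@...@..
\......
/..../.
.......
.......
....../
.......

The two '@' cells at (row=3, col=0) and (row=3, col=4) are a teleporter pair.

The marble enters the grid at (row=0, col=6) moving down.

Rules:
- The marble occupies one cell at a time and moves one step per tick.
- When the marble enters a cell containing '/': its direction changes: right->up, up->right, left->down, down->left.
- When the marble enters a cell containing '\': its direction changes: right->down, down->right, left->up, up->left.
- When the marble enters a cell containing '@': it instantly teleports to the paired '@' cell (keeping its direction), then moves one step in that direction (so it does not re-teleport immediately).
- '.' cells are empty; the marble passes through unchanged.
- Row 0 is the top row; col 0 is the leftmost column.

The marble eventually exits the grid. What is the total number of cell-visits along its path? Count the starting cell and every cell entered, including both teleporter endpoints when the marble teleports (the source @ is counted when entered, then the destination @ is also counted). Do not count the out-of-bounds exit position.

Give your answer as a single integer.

Step 1: enter (0,6), '.' pass, move down to (1,6)
Step 2: enter (1,6), '.' pass, move down to (2,6)
Step 3: enter (2,6), '.' pass, move down to (3,6)
Step 4: enter (3,6), '.' pass, move down to (4,6)
Step 5: enter (4,6), '.' pass, move down to (5,6)
Step 6: enter (5,6), '.' pass, move down to (6,6)
Step 7: enter (6,6), '.' pass, move down to (7,6)
Step 8: enter (7,6), '.' pass, move down to (8,6)
Step 9: enter (8,6), '/' deflects down->left, move left to (8,5)
Step 10: enter (8,5), '.' pass, move left to (8,4)
Step 11: enter (8,4), '.' pass, move left to (8,3)
Step 12: enter (8,3), '.' pass, move left to (8,2)
Step 13: enter (8,2), '.' pass, move left to (8,1)
Step 14: enter (8,1), '.' pass, move left to (8,0)
Step 15: enter (8,0), '.' pass, move left to (8,-1)
Step 16: at (8,-1) — EXIT via left edge, pos 8
Path length (cell visits): 15

Answer: 15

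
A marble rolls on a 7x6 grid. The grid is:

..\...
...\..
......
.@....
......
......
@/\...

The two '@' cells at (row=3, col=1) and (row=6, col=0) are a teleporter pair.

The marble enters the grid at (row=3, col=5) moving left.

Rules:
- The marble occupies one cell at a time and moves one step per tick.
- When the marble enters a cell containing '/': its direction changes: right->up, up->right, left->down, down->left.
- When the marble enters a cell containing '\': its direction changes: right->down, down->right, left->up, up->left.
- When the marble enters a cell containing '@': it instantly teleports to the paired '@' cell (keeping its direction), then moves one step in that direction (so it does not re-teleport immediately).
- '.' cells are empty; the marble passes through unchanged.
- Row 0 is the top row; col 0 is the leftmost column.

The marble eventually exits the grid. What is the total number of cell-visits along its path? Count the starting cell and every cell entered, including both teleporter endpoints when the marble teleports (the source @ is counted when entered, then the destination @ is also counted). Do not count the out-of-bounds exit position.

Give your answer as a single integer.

Step 1: enter (3,5), '.' pass, move left to (3,4)
Step 2: enter (3,4), '.' pass, move left to (3,3)
Step 3: enter (3,3), '.' pass, move left to (3,2)
Step 4: enter (3,2), '.' pass, move left to (3,1)
Step 5: enter (3,1), '@' teleport (3,1)->(6,0), also enter (6,0), move left to (6,-1)
Step 6: at (6,-1) — EXIT via left edge, pos 6
Path length (cell visits): 6

Answer: 6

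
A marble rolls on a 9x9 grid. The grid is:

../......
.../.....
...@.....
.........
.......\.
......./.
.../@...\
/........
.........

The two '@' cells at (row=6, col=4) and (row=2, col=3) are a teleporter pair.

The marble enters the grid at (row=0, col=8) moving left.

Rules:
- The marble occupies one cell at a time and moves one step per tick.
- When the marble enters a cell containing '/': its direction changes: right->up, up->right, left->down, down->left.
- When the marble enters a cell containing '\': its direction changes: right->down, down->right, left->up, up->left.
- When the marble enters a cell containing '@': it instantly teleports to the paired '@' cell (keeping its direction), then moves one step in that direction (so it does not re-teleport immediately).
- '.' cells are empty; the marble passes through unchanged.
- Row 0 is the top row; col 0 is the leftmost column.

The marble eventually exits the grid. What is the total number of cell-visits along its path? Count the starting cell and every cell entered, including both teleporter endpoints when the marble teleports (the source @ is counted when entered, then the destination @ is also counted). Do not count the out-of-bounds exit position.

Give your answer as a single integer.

Step 1: enter (0,8), '.' pass, move left to (0,7)
Step 2: enter (0,7), '.' pass, move left to (0,6)
Step 3: enter (0,6), '.' pass, move left to (0,5)
Step 4: enter (0,5), '.' pass, move left to (0,4)
Step 5: enter (0,4), '.' pass, move left to (0,3)
Step 6: enter (0,3), '.' pass, move left to (0,2)
Step 7: enter (0,2), '/' deflects left->down, move down to (1,2)
Step 8: enter (1,2), '.' pass, move down to (2,2)
Step 9: enter (2,2), '.' pass, move down to (3,2)
Step 10: enter (3,2), '.' pass, move down to (4,2)
Step 11: enter (4,2), '.' pass, move down to (5,2)
Step 12: enter (5,2), '.' pass, move down to (6,2)
Step 13: enter (6,2), '.' pass, move down to (7,2)
Step 14: enter (7,2), '.' pass, move down to (8,2)
Step 15: enter (8,2), '.' pass, move down to (9,2)
Step 16: at (9,2) — EXIT via bottom edge, pos 2
Path length (cell visits): 15

Answer: 15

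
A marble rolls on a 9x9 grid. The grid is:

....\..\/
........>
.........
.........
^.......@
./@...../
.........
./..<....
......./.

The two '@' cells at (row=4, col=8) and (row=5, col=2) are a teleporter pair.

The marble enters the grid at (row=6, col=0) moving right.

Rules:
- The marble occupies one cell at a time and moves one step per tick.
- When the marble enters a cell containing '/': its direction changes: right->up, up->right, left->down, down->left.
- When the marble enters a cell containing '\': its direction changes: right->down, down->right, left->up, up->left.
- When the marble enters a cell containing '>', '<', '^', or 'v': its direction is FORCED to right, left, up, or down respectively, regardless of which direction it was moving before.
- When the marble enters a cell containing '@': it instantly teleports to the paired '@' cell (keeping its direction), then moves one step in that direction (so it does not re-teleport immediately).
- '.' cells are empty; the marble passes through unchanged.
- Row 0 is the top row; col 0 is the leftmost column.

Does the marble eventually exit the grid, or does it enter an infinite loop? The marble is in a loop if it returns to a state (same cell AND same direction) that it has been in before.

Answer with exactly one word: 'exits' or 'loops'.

Step 1: enter (6,0), '.' pass, move right to (6,1)
Step 2: enter (6,1), '.' pass, move right to (6,2)
Step 3: enter (6,2), '.' pass, move right to (6,3)
Step 4: enter (6,3), '.' pass, move right to (6,4)
Step 5: enter (6,4), '.' pass, move right to (6,5)
Step 6: enter (6,5), '.' pass, move right to (6,6)
Step 7: enter (6,6), '.' pass, move right to (6,7)
Step 8: enter (6,7), '.' pass, move right to (6,8)
Step 9: enter (6,8), '.' pass, move right to (6,9)
Step 10: at (6,9) — EXIT via right edge, pos 6

Answer: exits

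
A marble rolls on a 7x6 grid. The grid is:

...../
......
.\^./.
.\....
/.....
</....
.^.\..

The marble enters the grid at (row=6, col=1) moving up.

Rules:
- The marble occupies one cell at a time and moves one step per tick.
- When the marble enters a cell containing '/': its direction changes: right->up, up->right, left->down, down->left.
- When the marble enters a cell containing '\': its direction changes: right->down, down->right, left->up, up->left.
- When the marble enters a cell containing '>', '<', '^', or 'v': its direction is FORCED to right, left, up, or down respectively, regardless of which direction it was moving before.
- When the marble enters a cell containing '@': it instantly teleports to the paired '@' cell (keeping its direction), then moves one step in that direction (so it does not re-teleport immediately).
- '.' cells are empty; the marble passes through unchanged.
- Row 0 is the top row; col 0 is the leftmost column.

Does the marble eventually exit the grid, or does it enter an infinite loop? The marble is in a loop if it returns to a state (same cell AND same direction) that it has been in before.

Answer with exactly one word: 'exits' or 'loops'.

Answer: exits

Derivation:
Step 1: enter (6,1), '^' forces up->up, move up to (5,1)
Step 2: enter (5,1), '/' deflects up->right, move right to (5,2)
Step 3: enter (5,2), '.' pass, move right to (5,3)
Step 4: enter (5,3), '.' pass, move right to (5,4)
Step 5: enter (5,4), '.' pass, move right to (5,5)
Step 6: enter (5,5), '.' pass, move right to (5,6)
Step 7: at (5,6) — EXIT via right edge, pos 5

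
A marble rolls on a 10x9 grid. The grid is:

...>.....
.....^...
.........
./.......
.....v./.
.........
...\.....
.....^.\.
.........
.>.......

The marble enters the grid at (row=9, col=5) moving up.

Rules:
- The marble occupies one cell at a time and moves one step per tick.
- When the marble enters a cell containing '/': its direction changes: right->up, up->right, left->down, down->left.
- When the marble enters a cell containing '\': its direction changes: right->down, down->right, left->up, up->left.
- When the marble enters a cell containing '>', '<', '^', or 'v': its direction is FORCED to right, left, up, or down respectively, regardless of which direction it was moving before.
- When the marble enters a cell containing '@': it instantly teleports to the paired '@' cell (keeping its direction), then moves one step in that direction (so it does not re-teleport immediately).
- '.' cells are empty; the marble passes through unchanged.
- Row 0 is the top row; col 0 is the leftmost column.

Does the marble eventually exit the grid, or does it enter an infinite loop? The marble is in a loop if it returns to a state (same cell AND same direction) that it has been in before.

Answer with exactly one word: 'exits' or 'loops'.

Answer: loops

Derivation:
Step 1: enter (9,5), '.' pass, move up to (8,5)
Step 2: enter (8,5), '.' pass, move up to (7,5)
Step 3: enter (7,5), '^' forces up->up, move up to (6,5)
Step 4: enter (6,5), '.' pass, move up to (5,5)
Step 5: enter (5,5), '.' pass, move up to (4,5)
Step 6: enter (4,5), 'v' forces up->down, move down to (5,5)
Step 7: enter (5,5), '.' pass, move down to (6,5)
Step 8: enter (6,5), '.' pass, move down to (7,5)
Step 9: enter (7,5), '^' forces down->up, move up to (6,5)
Step 10: at (6,5) dir=up — LOOP DETECTED (seen before)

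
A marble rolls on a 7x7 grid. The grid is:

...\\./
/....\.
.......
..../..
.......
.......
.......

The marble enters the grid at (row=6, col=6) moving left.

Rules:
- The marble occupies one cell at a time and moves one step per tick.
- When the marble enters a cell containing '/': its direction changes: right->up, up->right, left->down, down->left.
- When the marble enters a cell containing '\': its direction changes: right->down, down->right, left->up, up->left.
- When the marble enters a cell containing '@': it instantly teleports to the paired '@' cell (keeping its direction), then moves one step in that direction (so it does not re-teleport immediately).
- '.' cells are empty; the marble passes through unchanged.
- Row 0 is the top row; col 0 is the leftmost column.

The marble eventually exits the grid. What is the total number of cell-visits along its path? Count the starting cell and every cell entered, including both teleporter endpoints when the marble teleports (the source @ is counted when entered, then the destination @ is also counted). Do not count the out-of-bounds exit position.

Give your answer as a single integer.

Answer: 7

Derivation:
Step 1: enter (6,6), '.' pass, move left to (6,5)
Step 2: enter (6,5), '.' pass, move left to (6,4)
Step 3: enter (6,4), '.' pass, move left to (6,3)
Step 4: enter (6,3), '.' pass, move left to (6,2)
Step 5: enter (6,2), '.' pass, move left to (6,1)
Step 6: enter (6,1), '.' pass, move left to (6,0)
Step 7: enter (6,0), '.' pass, move left to (6,-1)
Step 8: at (6,-1) — EXIT via left edge, pos 6
Path length (cell visits): 7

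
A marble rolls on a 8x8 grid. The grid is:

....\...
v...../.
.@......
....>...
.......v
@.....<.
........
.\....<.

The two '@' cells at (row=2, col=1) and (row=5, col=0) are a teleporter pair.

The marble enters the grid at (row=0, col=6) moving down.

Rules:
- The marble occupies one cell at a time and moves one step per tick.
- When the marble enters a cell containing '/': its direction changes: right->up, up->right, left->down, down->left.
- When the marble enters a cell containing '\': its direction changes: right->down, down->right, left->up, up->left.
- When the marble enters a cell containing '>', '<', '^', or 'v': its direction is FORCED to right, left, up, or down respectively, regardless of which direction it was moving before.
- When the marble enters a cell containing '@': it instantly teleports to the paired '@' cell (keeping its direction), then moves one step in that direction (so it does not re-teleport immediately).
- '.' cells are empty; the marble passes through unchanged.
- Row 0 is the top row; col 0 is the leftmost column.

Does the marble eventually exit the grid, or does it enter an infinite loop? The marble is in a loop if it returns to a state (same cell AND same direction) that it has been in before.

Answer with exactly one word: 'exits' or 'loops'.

Step 1: enter (0,6), '.' pass, move down to (1,6)
Step 2: enter (1,6), '/' deflects down->left, move left to (1,5)
Step 3: enter (1,5), '.' pass, move left to (1,4)
Step 4: enter (1,4), '.' pass, move left to (1,3)
Step 5: enter (1,3), '.' pass, move left to (1,2)
Step 6: enter (1,2), '.' pass, move left to (1,1)
Step 7: enter (1,1), '.' pass, move left to (1,0)
Step 8: enter (1,0), 'v' forces left->down, move down to (2,0)
Step 9: enter (2,0), '.' pass, move down to (3,0)
Step 10: enter (3,0), '.' pass, move down to (4,0)
Step 11: enter (4,0), '.' pass, move down to (5,0)
Step 12: enter (5,0), '@' teleport (5,0)->(2,1), also enter (2,1), move down to (3,1)
Step 13: enter (3,1), '.' pass, move down to (4,1)
Step 14: enter (4,1), '.' pass, move down to (5,1)
Step 15: enter (5,1), '.' pass, move down to (6,1)
Step 16: enter (6,1), '.' pass, move down to (7,1)
Step 17: enter (7,1), '\' deflects down->right, move right to (7,2)
Step 18: enter (7,2), '.' pass, move right to (7,3)
Step 19: enter (7,3), '.' pass, move right to (7,4)
Step 20: enter (7,4), '.' pass, move right to (7,5)
Step 21: enter (7,5), '.' pass, move right to (7,6)
Step 22: enter (7,6), '<' forces right->left, move left to (7,5)
Step 23: enter (7,5), '.' pass, move left to (7,4)
Step 24: enter (7,4), '.' pass, move left to (7,3)
Step 25: enter (7,3), '.' pass, move left to (7,2)
Step 26: enter (7,2), '.' pass, move left to (7,1)
Step 27: enter (7,1), '\' deflects left->up, move up to (6,1)
Step 28: enter (6,1), '.' pass, move up to (5,1)
Step 29: enter (5,1), '.' pass, move up to (4,1)
Step 30: enter (4,1), '.' pass, move up to (3,1)
Step 31: enter (3,1), '.' pass, move up to (2,1)
Step 32: enter (2,1), '@' teleport (2,1)->(5,0), also enter (5,0), move up to (4,0)
Step 33: enter (4,0), '.' pass, move up to (3,0)
Step 34: enter (3,0), '.' pass, move up to (2,0)
Step 35: enter (2,0), '.' pass, move up to (1,0)
Step 36: enter (1,0), 'v' forces up->down, move down to (2,0)
Step 37: at (2,0) dir=down — LOOP DETECTED (seen before)

Answer: loops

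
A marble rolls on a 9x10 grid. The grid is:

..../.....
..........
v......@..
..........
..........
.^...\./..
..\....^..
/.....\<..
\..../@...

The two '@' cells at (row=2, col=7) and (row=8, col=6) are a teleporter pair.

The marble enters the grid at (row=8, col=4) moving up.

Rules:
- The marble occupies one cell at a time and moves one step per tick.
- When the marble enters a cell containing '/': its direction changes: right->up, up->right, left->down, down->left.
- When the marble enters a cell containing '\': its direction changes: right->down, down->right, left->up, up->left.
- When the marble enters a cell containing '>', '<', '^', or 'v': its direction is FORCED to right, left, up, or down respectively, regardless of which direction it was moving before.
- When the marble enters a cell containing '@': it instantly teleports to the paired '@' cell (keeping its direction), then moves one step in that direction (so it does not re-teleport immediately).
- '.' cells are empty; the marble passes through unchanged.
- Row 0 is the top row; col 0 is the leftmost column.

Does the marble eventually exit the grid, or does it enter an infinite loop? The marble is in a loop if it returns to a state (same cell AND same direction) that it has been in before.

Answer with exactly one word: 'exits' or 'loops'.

Answer: exits

Derivation:
Step 1: enter (8,4), '.' pass, move up to (7,4)
Step 2: enter (7,4), '.' pass, move up to (6,4)
Step 3: enter (6,4), '.' pass, move up to (5,4)
Step 4: enter (5,4), '.' pass, move up to (4,4)
Step 5: enter (4,4), '.' pass, move up to (3,4)
Step 6: enter (3,4), '.' pass, move up to (2,4)
Step 7: enter (2,4), '.' pass, move up to (1,4)
Step 8: enter (1,4), '.' pass, move up to (0,4)
Step 9: enter (0,4), '/' deflects up->right, move right to (0,5)
Step 10: enter (0,5), '.' pass, move right to (0,6)
Step 11: enter (0,6), '.' pass, move right to (0,7)
Step 12: enter (0,7), '.' pass, move right to (0,8)
Step 13: enter (0,8), '.' pass, move right to (0,9)
Step 14: enter (0,9), '.' pass, move right to (0,10)
Step 15: at (0,10) — EXIT via right edge, pos 0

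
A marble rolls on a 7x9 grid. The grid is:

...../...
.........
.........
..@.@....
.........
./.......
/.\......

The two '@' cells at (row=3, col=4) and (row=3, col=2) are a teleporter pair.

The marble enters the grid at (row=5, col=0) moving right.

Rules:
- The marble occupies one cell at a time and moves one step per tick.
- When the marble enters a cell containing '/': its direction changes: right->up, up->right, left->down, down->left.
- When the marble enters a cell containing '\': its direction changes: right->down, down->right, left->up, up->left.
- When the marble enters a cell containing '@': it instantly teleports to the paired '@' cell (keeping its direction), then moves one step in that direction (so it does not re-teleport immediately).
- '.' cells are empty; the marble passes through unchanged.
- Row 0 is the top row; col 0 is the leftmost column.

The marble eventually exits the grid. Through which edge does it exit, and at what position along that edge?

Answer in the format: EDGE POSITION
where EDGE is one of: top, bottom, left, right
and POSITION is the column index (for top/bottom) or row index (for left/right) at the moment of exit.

Answer: top 1

Derivation:
Step 1: enter (5,0), '.' pass, move right to (5,1)
Step 2: enter (5,1), '/' deflects right->up, move up to (4,1)
Step 3: enter (4,1), '.' pass, move up to (3,1)
Step 4: enter (3,1), '.' pass, move up to (2,1)
Step 5: enter (2,1), '.' pass, move up to (1,1)
Step 6: enter (1,1), '.' pass, move up to (0,1)
Step 7: enter (0,1), '.' pass, move up to (-1,1)
Step 8: at (-1,1) — EXIT via top edge, pos 1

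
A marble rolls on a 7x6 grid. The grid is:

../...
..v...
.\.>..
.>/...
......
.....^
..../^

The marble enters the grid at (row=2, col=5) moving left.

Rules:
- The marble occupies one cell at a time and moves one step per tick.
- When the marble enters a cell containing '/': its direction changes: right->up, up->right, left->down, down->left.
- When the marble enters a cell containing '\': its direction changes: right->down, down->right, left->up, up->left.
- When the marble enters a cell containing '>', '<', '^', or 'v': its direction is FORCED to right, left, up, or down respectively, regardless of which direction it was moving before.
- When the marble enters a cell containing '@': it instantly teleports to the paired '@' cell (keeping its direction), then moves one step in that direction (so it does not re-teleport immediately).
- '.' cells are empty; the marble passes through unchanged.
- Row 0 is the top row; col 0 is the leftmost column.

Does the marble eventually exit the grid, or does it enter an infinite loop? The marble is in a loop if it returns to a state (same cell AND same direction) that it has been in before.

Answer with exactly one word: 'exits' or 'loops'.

Answer: exits

Derivation:
Step 1: enter (2,5), '.' pass, move left to (2,4)
Step 2: enter (2,4), '.' pass, move left to (2,3)
Step 3: enter (2,3), '>' forces left->right, move right to (2,4)
Step 4: enter (2,4), '.' pass, move right to (2,5)
Step 5: enter (2,5), '.' pass, move right to (2,6)
Step 6: at (2,6) — EXIT via right edge, pos 2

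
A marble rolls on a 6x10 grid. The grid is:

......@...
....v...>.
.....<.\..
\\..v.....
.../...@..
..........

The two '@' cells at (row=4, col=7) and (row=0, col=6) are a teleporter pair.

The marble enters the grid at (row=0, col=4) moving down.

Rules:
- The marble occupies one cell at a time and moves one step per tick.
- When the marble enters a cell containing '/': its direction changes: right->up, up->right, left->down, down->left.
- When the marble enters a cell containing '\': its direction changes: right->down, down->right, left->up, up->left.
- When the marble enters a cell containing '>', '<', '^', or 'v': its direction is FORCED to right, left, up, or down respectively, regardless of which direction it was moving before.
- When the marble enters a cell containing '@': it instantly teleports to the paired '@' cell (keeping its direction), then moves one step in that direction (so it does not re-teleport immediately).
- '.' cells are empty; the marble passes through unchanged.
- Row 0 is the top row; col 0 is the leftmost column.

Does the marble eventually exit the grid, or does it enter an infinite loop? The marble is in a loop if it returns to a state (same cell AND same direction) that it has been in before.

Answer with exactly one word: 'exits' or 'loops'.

Answer: exits

Derivation:
Step 1: enter (0,4), '.' pass, move down to (1,4)
Step 2: enter (1,4), 'v' forces down->down, move down to (2,4)
Step 3: enter (2,4), '.' pass, move down to (3,4)
Step 4: enter (3,4), 'v' forces down->down, move down to (4,4)
Step 5: enter (4,4), '.' pass, move down to (5,4)
Step 6: enter (5,4), '.' pass, move down to (6,4)
Step 7: at (6,4) — EXIT via bottom edge, pos 4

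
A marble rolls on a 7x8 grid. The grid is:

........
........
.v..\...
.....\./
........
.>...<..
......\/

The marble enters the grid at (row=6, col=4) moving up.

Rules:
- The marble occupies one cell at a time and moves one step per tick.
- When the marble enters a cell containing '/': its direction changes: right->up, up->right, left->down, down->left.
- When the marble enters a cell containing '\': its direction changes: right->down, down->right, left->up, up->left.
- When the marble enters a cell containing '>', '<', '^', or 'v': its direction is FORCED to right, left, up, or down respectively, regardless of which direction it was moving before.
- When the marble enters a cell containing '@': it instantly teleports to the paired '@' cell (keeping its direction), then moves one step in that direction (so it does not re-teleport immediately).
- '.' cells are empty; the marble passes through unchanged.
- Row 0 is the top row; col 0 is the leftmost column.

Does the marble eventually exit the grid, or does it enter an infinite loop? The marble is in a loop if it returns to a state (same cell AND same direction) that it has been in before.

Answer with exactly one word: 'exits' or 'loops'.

Step 1: enter (6,4), '.' pass, move up to (5,4)
Step 2: enter (5,4), '.' pass, move up to (4,4)
Step 3: enter (4,4), '.' pass, move up to (3,4)
Step 4: enter (3,4), '.' pass, move up to (2,4)
Step 5: enter (2,4), '\' deflects up->left, move left to (2,3)
Step 6: enter (2,3), '.' pass, move left to (2,2)
Step 7: enter (2,2), '.' pass, move left to (2,1)
Step 8: enter (2,1), 'v' forces left->down, move down to (3,1)
Step 9: enter (3,1), '.' pass, move down to (4,1)
Step 10: enter (4,1), '.' pass, move down to (5,1)
Step 11: enter (5,1), '>' forces down->right, move right to (5,2)
Step 12: enter (5,2), '.' pass, move right to (5,3)
Step 13: enter (5,3), '.' pass, move right to (5,4)
Step 14: enter (5,4), '.' pass, move right to (5,5)
Step 15: enter (5,5), '<' forces right->left, move left to (5,4)
Step 16: enter (5,4), '.' pass, move left to (5,3)
Step 17: enter (5,3), '.' pass, move left to (5,2)
Step 18: enter (5,2), '.' pass, move left to (5,1)
Step 19: enter (5,1), '>' forces left->right, move right to (5,2)
Step 20: at (5,2) dir=right — LOOP DETECTED (seen before)

Answer: loops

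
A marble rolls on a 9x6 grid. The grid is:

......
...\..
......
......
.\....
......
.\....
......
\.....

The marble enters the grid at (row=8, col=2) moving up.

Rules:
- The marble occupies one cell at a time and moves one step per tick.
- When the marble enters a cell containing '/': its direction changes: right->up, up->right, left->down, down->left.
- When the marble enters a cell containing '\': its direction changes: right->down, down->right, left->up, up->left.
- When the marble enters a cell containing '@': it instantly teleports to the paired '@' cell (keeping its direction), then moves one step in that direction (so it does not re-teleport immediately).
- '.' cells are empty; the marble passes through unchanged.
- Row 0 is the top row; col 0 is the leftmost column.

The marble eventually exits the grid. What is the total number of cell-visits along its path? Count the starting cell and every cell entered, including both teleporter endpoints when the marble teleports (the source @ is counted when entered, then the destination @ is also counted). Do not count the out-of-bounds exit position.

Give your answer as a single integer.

Answer: 9

Derivation:
Step 1: enter (8,2), '.' pass, move up to (7,2)
Step 2: enter (7,2), '.' pass, move up to (6,2)
Step 3: enter (6,2), '.' pass, move up to (5,2)
Step 4: enter (5,2), '.' pass, move up to (4,2)
Step 5: enter (4,2), '.' pass, move up to (3,2)
Step 6: enter (3,2), '.' pass, move up to (2,2)
Step 7: enter (2,2), '.' pass, move up to (1,2)
Step 8: enter (1,2), '.' pass, move up to (0,2)
Step 9: enter (0,2), '.' pass, move up to (-1,2)
Step 10: at (-1,2) — EXIT via top edge, pos 2
Path length (cell visits): 9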